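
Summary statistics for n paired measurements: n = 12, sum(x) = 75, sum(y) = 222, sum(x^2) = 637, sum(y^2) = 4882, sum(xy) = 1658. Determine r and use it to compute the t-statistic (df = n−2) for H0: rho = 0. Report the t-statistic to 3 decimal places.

3.576

S_xy = nΣxy − ΣxΣy = 12·1658 − 75·222 = 19896 − 16650 = 3246
S_xx = nΣx² − (Σx)² = 12·637 − 75² = 7644 − 5625 = 2019
S_yy = nΣy² − (Σy)² = 12·4882 − 222² = 58584 − 49284 = 9300
r = S_xy / √(S_xx·S_yy) = 3246 / √(2019·9300) = 3246 / √18776700 = 3246 / 4333.2090 = 0.7491
t = r·√(n−2)/√(1−r²) = 0.7491·√10 / √(1−0.561151) = 2.368862 / 0.662457 = 3.576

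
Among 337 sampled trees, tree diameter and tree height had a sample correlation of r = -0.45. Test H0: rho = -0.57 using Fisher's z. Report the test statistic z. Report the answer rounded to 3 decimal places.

Fisher z: atanh(-0.45) = -0.484700, atanh(-0.57) = -0.647523
z = (z_r − z_0)·√(n−3) = (-0.484700 − (-0.647523))·√334 = 0.162823 · 18.275667 = 2.976

2.976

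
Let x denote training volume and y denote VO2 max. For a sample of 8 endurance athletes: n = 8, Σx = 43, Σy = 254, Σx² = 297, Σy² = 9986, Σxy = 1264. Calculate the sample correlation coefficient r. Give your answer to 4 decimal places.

S_xy = nΣxy − ΣxΣy = 8·1264 − 43·254 = 10112 − 10922 = -810
S_xx = nΣx² − (Σx)² = 8·297 − 43² = 2376 − 1849 = 527
S_yy = nΣy² − (Σy)² = 8·9986 − 254² = 79888 − 64516 = 15372
r = S_xy / √(S_xx·S_yy) = -810 / √(527·15372) = -810 / √8101044 = -810 / 2846.2333 = -0.2846

-0.2846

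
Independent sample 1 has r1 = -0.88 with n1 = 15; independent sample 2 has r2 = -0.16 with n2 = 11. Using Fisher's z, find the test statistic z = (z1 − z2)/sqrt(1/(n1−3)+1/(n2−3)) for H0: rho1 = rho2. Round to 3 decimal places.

-2.661

Fisher z-transforms: z1 = atanh(-0.88) = -1.375768, z2 = atanh(-0.16) = -0.161387; difference d = -1.214381
Var(d) = 1/12 + 1/8 = 0.0833333 + 0.1250000 = 0.2083333
z = d/√Var(d) = -1.214381 / √0.2083333 = -1.214381 / 0.456435 = -2.661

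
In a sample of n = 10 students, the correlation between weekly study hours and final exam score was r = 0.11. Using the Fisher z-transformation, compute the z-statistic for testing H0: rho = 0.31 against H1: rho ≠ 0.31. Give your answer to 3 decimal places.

z_r = atanh(0.11) = 0.110447,  z_0 = atanh(0.31) = 0.320545
SE = 1/√(n−3) = 1/√7 = 0.377964
z = (z_r − z_0)/SE = (0.110447 − 0.320545) / 0.377964 = -0.210098 / 0.377964 = -0.556

-0.556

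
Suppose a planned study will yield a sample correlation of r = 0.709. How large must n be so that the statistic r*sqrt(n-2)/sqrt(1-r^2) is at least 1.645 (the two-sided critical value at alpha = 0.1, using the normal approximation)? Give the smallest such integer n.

5

r√(n−2)/√(1−r²) ≥ 1.645  ⇔  n−2 ≥ (1.645)²·(1−r²)/r²
(1−r²)/r² = (1−0.502681)/0.502681 = 0.9893
n ≥ 2 + 2.706025·0.9893 = 2 + 2.6771 = 4.6771
⌈4.6771⌉ = 5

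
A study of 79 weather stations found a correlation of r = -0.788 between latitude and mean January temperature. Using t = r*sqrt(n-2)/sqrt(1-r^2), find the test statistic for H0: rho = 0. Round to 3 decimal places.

-11.231

1 − r² = 1 − 0.620944 = 0.379056;  √(1−r²) = 0.615675
√(n−2) = √77 = 8.774964
t = r·√(n−2)/√(1−r²) = -0.788 · 8.774964 / 0.615675 = -11.231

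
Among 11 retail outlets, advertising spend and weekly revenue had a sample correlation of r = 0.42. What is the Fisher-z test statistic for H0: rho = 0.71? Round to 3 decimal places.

z_r = atanh(0.42) = 0.447692,  z_0 = atanh(0.71) = 0.887184
SE = 1/√(n−3) = 1/√8 = 0.353553
z = (z_r − z_0)/SE = (0.447692 − 0.887184) / 0.353553 = -0.439492 / 0.353553 = -1.243

-1.243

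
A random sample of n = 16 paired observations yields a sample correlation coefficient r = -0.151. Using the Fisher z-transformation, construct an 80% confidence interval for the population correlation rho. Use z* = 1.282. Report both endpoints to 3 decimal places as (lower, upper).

(-0.468, 0.201)

Fisher z: z_r = atanh(r) = ½·ln((1+(-0.151))/(1−(-0.151))) = -0.152164
SE(z) = 1/√(n−3) = 1/√13 = 0.277350
80% ⇒ z* = 1.282; margin = 1.282·0.277350 = 0.355563
CI on z-scale: (-0.507727, 0.203399)
Back-transform: tanh(-0.507727) = -0.468172, tanh(0.203399) = 0.200640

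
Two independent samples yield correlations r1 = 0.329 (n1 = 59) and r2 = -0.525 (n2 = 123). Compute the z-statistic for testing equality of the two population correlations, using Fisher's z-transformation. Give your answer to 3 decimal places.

5.715

Fisher z-transforms: z1 = atanh(0.329) = 0.341706, z2 = atanh(-0.525) = -0.583217; difference d = 0.924923
Var(d) = 1/56 + 1/120 = 0.0178571 + 0.0083333 = 0.0261904
z = d/√Var(d) = 0.924923 / √0.0261904 = 0.924923 / 0.161834 = 5.715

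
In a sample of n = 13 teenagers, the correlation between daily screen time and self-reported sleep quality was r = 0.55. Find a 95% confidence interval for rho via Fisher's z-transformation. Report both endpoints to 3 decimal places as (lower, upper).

z_r = atanh(0.55) = 0.618381;  SE = 1/√(n−3) = 1/√10 = 0.316228
z-limits: 0.618381 ± 1.960·0.316228 = 0.618381 ± 0.619807 = [-0.001426, 1.238188]
ρ-limits: (tanh -0.001426, tanh 1.238188) = (-0.001, 0.845)

(-0.001, 0.845)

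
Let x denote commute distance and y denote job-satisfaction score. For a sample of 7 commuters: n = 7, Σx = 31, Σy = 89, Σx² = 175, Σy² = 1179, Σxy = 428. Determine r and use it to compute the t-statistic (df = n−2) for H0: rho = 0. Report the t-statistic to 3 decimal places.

2.987

Numerator: nΣxy − (Σx)(Σy) = 7·428 − (31)(89) = 237
Denominator: √[(nΣx²−(Σx)²)(nΣy²−(Σy)²)]
  nΣx²−(Σx)² = 7·175 − 961 = 264;  nΣy²−(Σy)² = 7·1179 − 7921 = 332
  √(264·332) = √87648 = 296.0540
r = 237 / 296.0540 = 0.8005
t = r·√(n−2)/√(1−r²) = 0.8005·√5 / √(1−0.640800) = 1.789972 / 0.599333 = 2.987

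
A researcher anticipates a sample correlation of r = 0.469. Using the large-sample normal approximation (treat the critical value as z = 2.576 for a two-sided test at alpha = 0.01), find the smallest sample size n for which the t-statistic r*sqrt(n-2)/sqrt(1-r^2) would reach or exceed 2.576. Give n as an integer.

26

Need r·√(n−2)/√(1−r²) ≥ 2.576
√(n−2) ≥ 2.576·√(1−0.219961) / 0.469 = 2.576·0.883198 / 0.469 = 4.8510
n−2 ≥ 23.5322  ⇒  n ≥ 25.5322
Smallest integer n = 26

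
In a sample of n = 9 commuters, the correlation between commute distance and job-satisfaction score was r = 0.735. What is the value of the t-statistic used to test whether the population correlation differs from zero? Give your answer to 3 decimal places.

t = r·√(n−2) / √(1−r²) with r = 0.735, n = 9
  = 0.735·√7 / √(1 − 0.540225)
  = 0.735·2.645751 / 0.678067
  = 1.944627 / 0.678067 = 2.868

2.868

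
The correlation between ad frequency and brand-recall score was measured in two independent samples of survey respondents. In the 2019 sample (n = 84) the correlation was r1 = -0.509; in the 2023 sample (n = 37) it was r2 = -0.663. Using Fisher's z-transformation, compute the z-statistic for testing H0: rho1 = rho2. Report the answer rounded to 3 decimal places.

Fisher z-transforms: z1 = atanh(-0.509) = -0.561379, z2 = atanh(-0.663) = -0.798148; difference d = 0.236769
Var(d) = 1/81 + 1/34 = 0.0123457 + 0.0294118 = 0.0417575
z = d/√Var(d) = 0.236769 / √0.0417575 = 0.236769 / 0.204347 = 1.159

1.159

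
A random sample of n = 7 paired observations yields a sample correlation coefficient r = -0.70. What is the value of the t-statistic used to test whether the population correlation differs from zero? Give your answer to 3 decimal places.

-2.192

1 − r² = 1 − 0.4900 = 0.5100;  √(1−r²) = 0.714143
√(n−2) = √5 = 2.236068
t = r·√(n−2)/√(1−r²) = -0.70 · 2.236068 / 0.714143 = -2.192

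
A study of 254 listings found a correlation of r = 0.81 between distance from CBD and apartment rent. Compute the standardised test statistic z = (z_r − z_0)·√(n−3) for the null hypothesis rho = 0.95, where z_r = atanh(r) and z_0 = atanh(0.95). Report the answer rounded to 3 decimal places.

-11.165

Fisher z: atanh(0.81) = 1.127029, atanh(0.95) = 1.831781
z = (z_r − z_0)·√(n−3) = (1.127029 − 1.831781)·√251 = -0.704752 · 15.842980 = -11.165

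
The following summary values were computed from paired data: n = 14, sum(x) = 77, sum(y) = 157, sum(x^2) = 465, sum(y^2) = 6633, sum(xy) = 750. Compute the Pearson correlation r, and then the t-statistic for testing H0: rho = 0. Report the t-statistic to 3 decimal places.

-0.904

Numerator: nΣxy − (Σx)(Σy) = 14·750 − (77)(157) = -1589
Denominator: √[(nΣx²−(Σx)²)(nΣy²−(Σy)²)]
  nΣx²−(Σx)² = 14·465 − 5929 = 581;  nΣy²−(Σy)² = 14·6633 − 24649 = 68213
  √(581·68213) = √39631753 = 6295.3755
r = -1589 / 6295.3755 = -0.2524
t = r·√(n−2)/√(1−r²) = -0.2524·√12 / √(1−0.063706) = -0.874339 / 0.967623 = -0.904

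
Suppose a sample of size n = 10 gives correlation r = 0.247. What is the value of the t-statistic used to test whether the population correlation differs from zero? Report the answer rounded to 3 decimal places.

0.721

t = r·√(n−2) / √(1−r²) with r = 0.247, n = 10
  = 0.247·√8 / √(1 − 0.061009)
  = 0.247·2.828427 / 0.969015
  = 0.698621 / 0.969015 = 0.721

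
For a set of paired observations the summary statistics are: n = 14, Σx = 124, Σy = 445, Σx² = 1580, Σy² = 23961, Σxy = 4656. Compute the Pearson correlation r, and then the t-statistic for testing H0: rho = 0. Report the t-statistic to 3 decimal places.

1.205

Numerator: nΣxy − (Σx)(Σy) = 14·4656 − (124)(445) = 10004
Denominator: √[(nΣx²−(Σx)²)(nΣy²−(Σy)²)]
  nΣx²−(Σx)² = 14·1580 − 15376 = 6744;  nΣy²−(Σy)² = 14·23961 − 198025 = 137429
  √(6744·137429) = √926821176 = 30443.7379
r = 10004 / 30443.7379 = 0.3286
t = r·√(n−2)/√(1−r²) = 0.3286·√12 / √(1−0.107978) = 1.138304 / 0.944469 = 1.205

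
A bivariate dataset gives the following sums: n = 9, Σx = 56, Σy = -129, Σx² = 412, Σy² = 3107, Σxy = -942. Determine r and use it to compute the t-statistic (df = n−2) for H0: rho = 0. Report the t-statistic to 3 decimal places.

-1.498

Numerator: nΣxy − (Σx)(Σy) = 9·(-942) − (56)(-129) = -1254
Denominator: √[(nΣx²−(Σx)²)(nΣy²−(Σy)²)]
  nΣx²−(Σx)² = 9·412 − 3136 = 572;  nΣy²−(Σy)² = 9·3107 − 16641 = 11322
  √(572·11322) = √6476184 = 2544.8348
r = -1254 / 2544.8348 = -0.4928
t = r·√(n−2)/√(1−r²) = -0.4928·√7 / √(1−0.242852) = -1.303826 / 0.870143 = -1.498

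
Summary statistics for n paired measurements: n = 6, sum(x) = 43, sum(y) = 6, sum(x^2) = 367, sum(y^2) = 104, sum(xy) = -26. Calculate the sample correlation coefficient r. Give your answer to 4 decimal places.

-0.9087

Numerator: nΣxy − (Σx)(Σy) = 6·(-26) − (43)(6) = -414
Denominator: √[(nΣx²−(Σx)²)(nΣy²−(Σy)²)]
  nΣx²−(Σx)² = 6·367 − 1849 = 353;  nΣy²−(Σy)² = 6·104 − 36 = 588
  √(353·588) = √207564 = 455.5919
r = -414 / 455.5919 = -0.9087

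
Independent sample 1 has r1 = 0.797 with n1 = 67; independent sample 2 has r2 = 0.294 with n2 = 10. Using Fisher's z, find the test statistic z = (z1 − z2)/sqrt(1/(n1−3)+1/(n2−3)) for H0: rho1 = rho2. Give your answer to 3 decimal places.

1.978

Fisher z-transforms: z1 = atanh(0.797) = 1.090334, z2 = atanh(0.294) = 0.302939; difference d = 0.787395
Var(d) = 1/64 + 1/7 = 0.0156250 + 0.1428571 = 0.1584821
z = d/√Var(d) = 0.787395 / √0.1584821 = 0.787395 / 0.398098 = 1.978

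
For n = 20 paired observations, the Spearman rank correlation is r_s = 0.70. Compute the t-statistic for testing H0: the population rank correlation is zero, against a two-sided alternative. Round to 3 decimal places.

4.159

1 − r_s² = 1 − 0.4900 = 0.5100;  √(1−r_s²) = 0.714143
√(n−2) = √18 = 4.242641
t = r_s·√(n−2)/√(1−r_s²) = 0.70 · 4.242641 / 0.714143 = 4.159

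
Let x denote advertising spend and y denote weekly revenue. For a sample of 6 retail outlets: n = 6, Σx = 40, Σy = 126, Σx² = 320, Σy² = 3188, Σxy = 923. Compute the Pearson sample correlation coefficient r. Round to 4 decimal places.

S_xy = nΣxy − ΣxΣy = 6·923 − 40·126 = 5538 − 5040 = 498
S_xx = nΣx² − (Σx)² = 6·320 − 40² = 1920 − 1600 = 320
S_yy = nΣy² − (Σy)² = 6·3188 − 126² = 19128 − 15876 = 3252
r = S_xy / √(S_xx·S_yy) = 498 / √(320·3252) = 498 / √1040640 = 498 / 1020.1176 = 0.4882

0.4882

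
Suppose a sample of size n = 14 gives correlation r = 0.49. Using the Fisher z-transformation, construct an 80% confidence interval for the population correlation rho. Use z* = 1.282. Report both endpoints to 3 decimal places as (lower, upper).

(0.148, 0.727)

Fisher z: z_r = atanh(r) = ½·ln((1+0.49)/(1−0.49)) = 0.536060
SE(z) = 1/√(n−3) = 1/√11 = 0.301511
80% ⇒ z* = 1.282; margin = 1.282·0.301511 = 0.386537
CI on z-scale: (0.149523, 0.922597)
Back-transform: tanh(0.149523) = 0.148419, tanh(0.922597) = 0.727124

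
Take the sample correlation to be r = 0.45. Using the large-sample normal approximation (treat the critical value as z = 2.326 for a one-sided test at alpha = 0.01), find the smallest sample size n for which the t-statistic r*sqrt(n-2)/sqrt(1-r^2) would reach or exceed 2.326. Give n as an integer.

r√(n−2)/√(1−r²) ≥ 2.326  ⇔  n−2 ≥ (2.326)²·(1−r²)/r²
(1−r²)/r² = (1−0.2025)/0.2025 = 3.9383
n ≥ 2 + 5.410276·3.9383 = 2 + 21.3073 = 23.3073
⌈23.3073⌉ = 24

24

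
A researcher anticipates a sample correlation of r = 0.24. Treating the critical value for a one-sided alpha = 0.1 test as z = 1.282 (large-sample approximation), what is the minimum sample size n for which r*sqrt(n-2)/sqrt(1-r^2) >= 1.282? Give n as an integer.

Need r·√(n−2)/√(1−r²) ≥ 1.282
√(n−2) ≥ 1.282·√(1−0.0576) / 0.24 = 1.282·0.970773 / 0.24 = 5.1855
n−2 ≥ 26.8894  ⇒  n ≥ 28.8894
Smallest integer n = 29

29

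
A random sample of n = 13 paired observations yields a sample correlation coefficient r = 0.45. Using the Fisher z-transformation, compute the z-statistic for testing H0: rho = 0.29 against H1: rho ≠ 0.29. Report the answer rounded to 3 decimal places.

0.589

z_r = atanh(0.45) = 0.484700,  z_0 = atanh(0.29) = 0.298566
SE = 1/√(n−3) = 1/√10 = 0.316228
z = (z_r − z_0)/SE = (0.484700 − 0.298566) / 0.316228 = 0.186134 / 0.316228 = 0.589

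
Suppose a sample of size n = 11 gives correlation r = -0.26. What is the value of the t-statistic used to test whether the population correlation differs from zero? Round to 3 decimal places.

-0.808

1 − r² = 1 − 0.0676 = 0.9324;  √(1−r²) = 0.965609
√(n−2) = √9 = 3.000000
t = r·√(n−2)/√(1−r²) = -0.26 · 3.000000 / 0.965609 = -0.808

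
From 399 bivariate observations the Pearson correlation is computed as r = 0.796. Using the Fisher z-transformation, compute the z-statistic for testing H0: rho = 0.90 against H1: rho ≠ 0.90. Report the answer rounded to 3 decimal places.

-7.654

z_r = atanh(0.796) = 1.087599,  z_0 = atanh(0.90) = 1.472219
SE = 1/√(n−3) = 1/√396 = 0.050252
z = (z_r − z_0)/SE = (1.087599 − 1.472219) / 0.050252 = -0.384620 / 0.050252 = -7.654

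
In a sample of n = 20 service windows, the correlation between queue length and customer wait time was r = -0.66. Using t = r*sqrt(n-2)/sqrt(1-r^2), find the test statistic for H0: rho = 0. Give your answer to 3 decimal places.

-3.727

1 − r² = 1 − 0.4356 = 0.5644;  √(1−r²) = 0.751266
√(n−2) = √18 = 4.242641
t = r·√(n−2)/√(1−r²) = -0.66 · 4.242641 / 0.751266 = -3.727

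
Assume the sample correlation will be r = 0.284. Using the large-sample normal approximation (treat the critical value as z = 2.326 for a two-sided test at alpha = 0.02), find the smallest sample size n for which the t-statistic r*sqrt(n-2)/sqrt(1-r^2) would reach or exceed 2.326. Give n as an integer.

r√(n−2)/√(1−r²) ≥ 2.326  ⇔  n−2 ≥ (2.326)²·(1−r²)/r²
(1−r²)/r² = (1−0.080656)/0.080656 = 11.3983
n ≥ 2 + 5.410276·11.3983 = 2 + 61.6679 = 63.6679
⌈63.6679⌉ = 64

64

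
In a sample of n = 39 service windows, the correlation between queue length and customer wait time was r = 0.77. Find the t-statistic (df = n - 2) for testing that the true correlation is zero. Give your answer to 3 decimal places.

7.341

t = r·√(n−2) / √(1−r²) with r = 0.77, n = 39
  = 0.77·√37 / √(1 − 0.5929)
  = 0.77·6.082763 / 0.638044
  = 4.683728 / 0.638044 = 7.341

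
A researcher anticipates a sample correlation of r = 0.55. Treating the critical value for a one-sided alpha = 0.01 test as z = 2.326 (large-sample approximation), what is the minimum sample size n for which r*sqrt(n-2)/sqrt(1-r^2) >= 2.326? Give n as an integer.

15

Need r·√(n−2)/√(1−r²) ≥ 2.326
√(n−2) ≥ 2.326·√(1−0.3025) / 0.55 = 2.326·0.835165 / 0.55 = 3.5320
n−2 ≥ 12.4750  ⇒  n ≥ 14.4750
Smallest integer n = 15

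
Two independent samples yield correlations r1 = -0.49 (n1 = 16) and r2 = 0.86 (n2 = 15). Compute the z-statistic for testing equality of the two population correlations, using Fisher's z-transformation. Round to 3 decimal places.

Fisher z-transforms: z1 = atanh(-0.49) = -0.536060, z2 = atanh(0.86) = 1.293345; difference d = -1.829405
Var(d) = 1/13 + 1/12 = 0.0769231 + 0.0833333 = 0.1602564
z = d/√Var(d) = -1.829405 / √0.1602564 = -1.829405 / 0.400320 = -4.570

-4.570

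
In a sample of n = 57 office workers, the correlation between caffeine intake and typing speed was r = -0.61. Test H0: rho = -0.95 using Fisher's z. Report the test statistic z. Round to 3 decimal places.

Fisher z: atanh(-0.61) = -0.708921, atanh(-0.95) = -1.831781
z = (z_r − z_0)·√(n−3) = (-0.708921 − (-1.831781))·√54 = 1.122860 · 7.348469 = 8.251

8.251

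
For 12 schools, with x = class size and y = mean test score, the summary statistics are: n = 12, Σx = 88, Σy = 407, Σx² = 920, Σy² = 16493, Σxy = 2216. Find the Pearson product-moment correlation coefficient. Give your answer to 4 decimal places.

-0.8944

Numerator: nΣxy − (Σx)(Σy) = 12·2216 − (88)(407) = -9224
Denominator: √[(nΣx²−(Σx)²)(nΣy²−(Σy)²)]
  nΣx²−(Σx)² = 12·920 − 7744 = 3296;  nΣy²−(Σy)² = 12·16493 − 165649 = 32267
  √(3296·32267) = √106352032 = 10312.7122
r = -9224 / 10312.7122 = -0.8944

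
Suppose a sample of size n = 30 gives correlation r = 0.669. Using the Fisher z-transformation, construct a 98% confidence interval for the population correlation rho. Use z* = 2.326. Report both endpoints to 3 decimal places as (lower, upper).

(0.346, 0.850)

Fisher z: z_r = atanh(r) = ½·ln((1+0.669)/(1−0.669)) = 0.808931
SE(z) = 1/√(n−3) = 1/√27 = 0.192450
98% ⇒ z* = 2.326; margin = 2.326·0.192450 = 0.447639
CI on z-scale: (0.361292, 1.256570)
Back-transform: tanh(0.361292) = 0.346352, tanh(1.256570) = 0.850116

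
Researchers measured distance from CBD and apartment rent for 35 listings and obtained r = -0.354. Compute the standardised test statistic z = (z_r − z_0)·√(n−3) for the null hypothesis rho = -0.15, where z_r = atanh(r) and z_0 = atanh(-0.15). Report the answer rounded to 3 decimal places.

z_r = atanh(-0.354) = -0.370009,  z_0 = atanh(-0.15) = -0.151140
SE = 1/√(n−3) = 1/√32 = 0.176777
z = (z_r − z_0)/SE = (-0.370009 − (-0.151140)) / 0.176777 = -0.218869 / 0.176777 = -1.238

-1.238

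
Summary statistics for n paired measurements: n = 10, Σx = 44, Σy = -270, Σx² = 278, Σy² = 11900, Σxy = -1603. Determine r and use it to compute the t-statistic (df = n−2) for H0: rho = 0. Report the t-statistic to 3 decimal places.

-2.521

S_xy = nΣxy − ΣxΣy = 10·(-1603) − 44·(-270) = -16030 − (-11880) = -4150
S_xx = nΣx² − (Σx)² = 10·278 − 44² = 2780 − 1936 = 844
S_yy = nΣy² − (Σy)² = 10·11900 − (-270)² = 119000 − 72900 = 46100
r = S_xy / √(S_xx·S_yy) = -4150 / √(844·46100) = -4150 / √38908400 = -4150 / 6237.6598 = -0.6653
t = r·√(n−2)/√(1−r²) = -0.6653·√8 / √(1−0.442624) = -1.881753 / 0.746576 = -2.521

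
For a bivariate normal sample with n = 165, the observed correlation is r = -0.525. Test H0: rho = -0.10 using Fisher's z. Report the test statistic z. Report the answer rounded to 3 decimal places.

Fisher z: atanh(-0.525) = -0.583217, atanh(-0.10) = -0.100335
z = (z_r − z_0)·√(n−3) = (-0.583217 − (-0.100335))·√162 = -0.482882 · 12.727922 = -6.146

-6.146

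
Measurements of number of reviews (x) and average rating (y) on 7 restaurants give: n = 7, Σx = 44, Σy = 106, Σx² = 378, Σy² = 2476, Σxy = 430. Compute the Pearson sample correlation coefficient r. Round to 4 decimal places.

-0.7950

Numerator: nΣxy − (Σx)(Σy) = 7·430 − (44)(106) = -1654
Denominator: √[(nΣx²−(Σx)²)(nΣy²−(Σy)²)]
  nΣx²−(Σx)² = 7·378 − 1936 = 710;  nΣy²−(Σy)² = 7·2476 − 11236 = 6096
  √(710·6096) = √4328160 = 2080.4230
r = -1654 / 2080.4230 = -0.7950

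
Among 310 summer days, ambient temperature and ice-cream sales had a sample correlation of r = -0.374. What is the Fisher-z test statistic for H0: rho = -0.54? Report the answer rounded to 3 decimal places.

Fisher z: atanh(-0.374) = -0.393066, atanh(-0.54) = -0.604156
z = (z_r − z_0)·√(n−3) = (-0.393066 − (-0.604156))·√307 = 0.211090 · 17.521415 = 3.699

3.699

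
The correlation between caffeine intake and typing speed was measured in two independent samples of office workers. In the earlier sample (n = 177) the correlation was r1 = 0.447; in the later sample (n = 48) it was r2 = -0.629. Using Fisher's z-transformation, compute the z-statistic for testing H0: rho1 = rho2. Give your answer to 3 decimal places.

7.299

z1 = atanh(0.447) = 0.480945,  z2 = atanh(-0.629) = -0.739760
SE = √(1/(n1−3) + 1/(n2−3)) = √(1/174 + 1/45) = √(0.0057471 + 0.0222222) = √0.0279693 = 0.167240
z = (z1 − z2)/SE = (0.480945 − (-0.739760)) / 0.167240 = 1.220705 / 0.167240 = 7.299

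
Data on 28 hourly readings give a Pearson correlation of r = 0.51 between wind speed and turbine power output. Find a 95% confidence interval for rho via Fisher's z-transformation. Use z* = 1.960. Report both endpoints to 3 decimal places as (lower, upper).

(0.169, 0.742)

z_r = atanh(0.51) = 0.562730;  SE = 1/√(n−3) = 1/√25 = 0.200000
z-limits: 0.562730 ± 1.960·0.200000 = 0.562730 ± 0.392000 = [0.170730, 0.954730]
ρ-limits: (tanh 0.170730, tanh 0.954730) = (0.169, 0.742)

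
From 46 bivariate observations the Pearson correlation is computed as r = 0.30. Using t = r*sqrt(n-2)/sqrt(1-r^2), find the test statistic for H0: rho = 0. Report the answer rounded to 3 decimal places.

t = r·√(n−2) / √(1−r²) with r = 0.30, n = 46
  = 0.30·√44 / √(1 − 0.0900)
  = 0.30·6.633250 / 0.953939
  = 1.989975 / 0.953939 = 2.086

2.086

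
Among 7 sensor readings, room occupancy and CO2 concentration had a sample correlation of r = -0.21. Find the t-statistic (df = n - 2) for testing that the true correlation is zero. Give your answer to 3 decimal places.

t = r·√(n−2) / √(1−r²) with r = -0.21, n = 7
  = -0.21·√5 / √(1 − 0.0441)
  = -0.21·2.236068 / 0.977701
  = -0.469574 / 0.977701 = -0.480

-0.480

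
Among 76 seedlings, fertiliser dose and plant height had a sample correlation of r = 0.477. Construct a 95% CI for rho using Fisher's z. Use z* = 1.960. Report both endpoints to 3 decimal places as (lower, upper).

z_r = atanh(0.477) = 0.519093;  SE = 1/√(n−3) = 1/√73 = 0.117041
z-limits: 0.519093 ± 1.960·0.117041 = 0.519093 ± 0.229400 = [0.289693, 0.748493]
ρ-limits: (tanh 0.289693, tanh 0.748493) = (0.282, 0.634)

(0.282, 0.634)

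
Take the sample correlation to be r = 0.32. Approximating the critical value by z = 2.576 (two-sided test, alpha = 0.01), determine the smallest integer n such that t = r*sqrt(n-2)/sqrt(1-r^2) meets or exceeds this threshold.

61

r√(n−2)/√(1−r²) ≥ 2.576  ⇔  n−2 ≥ (2.576)²·(1−r²)/r²
(1−r²)/r² = (1−0.1024)/0.1024 = 8.7656
n ≥ 2 + 6.635776·8.7656 = 2 + 58.1666 = 60.1666
⌈60.1666⌉ = 61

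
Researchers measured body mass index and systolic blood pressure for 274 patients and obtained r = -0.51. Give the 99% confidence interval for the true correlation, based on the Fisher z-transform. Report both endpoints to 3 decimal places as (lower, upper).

z_r = atanh(-0.51) = -0.562730;  SE = 1/√(n−3) = 1/√271 = 0.060746
z-limits: -0.562730 ± 2.576·0.060746 = -0.562730 ± 0.156482 = [-0.719212, -0.406248]
ρ-limits: (tanh -0.719212, tanh -0.406248) = (-0.616, -0.385)

(-0.616, -0.385)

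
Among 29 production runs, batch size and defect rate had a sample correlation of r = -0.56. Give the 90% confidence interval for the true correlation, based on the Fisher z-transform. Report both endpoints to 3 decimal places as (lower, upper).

Fisher z: z_r = atanh(r) = ½·ln((1+(-0.56))/(1−(-0.56))) = -0.632833
SE(z) = 1/√(n−3) = 1/√26 = 0.196116
90% ⇒ z* = 1.645; margin = 1.645·0.196116 = 0.322611
CI on z-scale: (-0.955444, -0.310222)
Back-transform: tanh(-0.955444) = -0.742238, tanh(-0.310222) = -0.300639

(-0.742, -0.301)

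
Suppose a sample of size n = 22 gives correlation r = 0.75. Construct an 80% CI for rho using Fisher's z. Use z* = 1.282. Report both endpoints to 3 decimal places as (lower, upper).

z_r = atanh(0.75) = 0.972955;  SE = 1/√(n−3) = 1/√19 = 0.229416
z-limits: 0.972955 ± 1.282·0.229416 = 0.972955 ± 0.294111 = [0.678844, 1.267066]
ρ-limits: (tanh 0.678844, tanh 1.267066) = (0.591, 0.853)

(0.591, 0.853)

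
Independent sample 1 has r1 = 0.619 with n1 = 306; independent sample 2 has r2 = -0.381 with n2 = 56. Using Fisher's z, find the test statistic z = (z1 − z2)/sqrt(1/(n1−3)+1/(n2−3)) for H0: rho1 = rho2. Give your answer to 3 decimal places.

Fisher z-transforms: z1 = atanh(0.619) = 0.723382, z2 = atanh(-0.381) = -0.401229; difference d = 1.124611
Var(d) = 1/303 + 1/53 = 0.0033003 + 0.0188679 = 0.0221682
z = d/√Var(d) = 1.124611 / √0.0221682 = 1.124611 / 0.148890 = 7.553

7.553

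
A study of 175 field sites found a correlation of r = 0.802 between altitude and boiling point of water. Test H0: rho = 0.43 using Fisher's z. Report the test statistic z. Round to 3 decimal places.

8.450

z_r = atanh(0.802) = 1.104193,  z_0 = atanh(0.43) = 0.459897
SE = 1/√(n−3) = 1/√172 = 0.076249
z = (z_r − z_0)/SE = (1.104193 − 0.459897) / 0.076249 = 0.644296 / 0.076249 = 8.450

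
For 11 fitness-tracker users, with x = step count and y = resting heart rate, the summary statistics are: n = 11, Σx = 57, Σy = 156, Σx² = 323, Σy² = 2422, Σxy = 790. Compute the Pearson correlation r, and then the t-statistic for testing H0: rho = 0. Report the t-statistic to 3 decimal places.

S_xy = nΣxy − ΣxΣy = 11·790 − 57·156 = 8690 − 8892 = -202
S_xx = nΣx² − (Σx)² = 11·323 − 57² = 3553 − 3249 = 304
S_yy = nΣy² − (Σy)² = 11·2422 − 156² = 26642 − 24336 = 2306
r = S_xy / √(S_xx·S_yy) = -202 / √(304·2306) = -202 / √701024 = -202 / 837.2718 = -0.2413
t = r·√(n−2)/√(1−r²) = -0.2413·√9 / √(1−0.058226) = -0.723900 / 0.970450 = -0.746

-0.746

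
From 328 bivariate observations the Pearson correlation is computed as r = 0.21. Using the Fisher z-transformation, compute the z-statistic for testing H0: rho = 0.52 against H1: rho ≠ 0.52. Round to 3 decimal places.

-6.547

Fisher z: atanh(0.21) = 0.213171, atanh(0.52) = 0.576340
z = (z_r − z_0)·√(n−3) = (0.213171 − 0.576340)·√325 = -0.363169 · 18.027756 = -6.547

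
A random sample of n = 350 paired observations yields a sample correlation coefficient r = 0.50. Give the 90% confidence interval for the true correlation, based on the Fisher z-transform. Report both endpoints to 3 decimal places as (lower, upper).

z_r = atanh(0.50) = 0.549306;  SE = 1/√(n−3) = 1/√347 = 0.053683
z-limits: 0.549306 ± 1.645·0.053683 = 0.549306 ± 0.088309 = [0.460997, 0.637615]
ρ-limits: (tanh 0.460997, tanh 0.637615) = (0.431, 0.563)

(0.431, 0.563)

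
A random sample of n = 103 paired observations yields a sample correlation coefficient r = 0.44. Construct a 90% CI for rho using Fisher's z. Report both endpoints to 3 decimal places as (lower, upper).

(0.298, 0.563)

Fisher z: z_r = atanh(r) = ½·ln((1+0.44)/(1−0.44)) = 0.472231
SE(z) = 1/√(n−3) = 1/√100 = 0.100000
90% ⇒ z* = 1.645; margin = 1.645·0.100000 = 0.164500
CI on z-scale: (0.307731, 0.636731)
Back-transform: tanh(0.307731) = 0.298371, tanh(0.636731) = 0.562670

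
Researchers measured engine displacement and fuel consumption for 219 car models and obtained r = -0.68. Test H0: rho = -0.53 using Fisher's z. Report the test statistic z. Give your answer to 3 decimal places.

Fisher z: atanh(-0.68) = -0.829114, atanh(-0.53) = -0.590145
z = (z_r − z_0)·√(n−3) = (-0.829114 − (-0.590145))·√216 = -0.238969 · 14.696938 = -3.512

-3.512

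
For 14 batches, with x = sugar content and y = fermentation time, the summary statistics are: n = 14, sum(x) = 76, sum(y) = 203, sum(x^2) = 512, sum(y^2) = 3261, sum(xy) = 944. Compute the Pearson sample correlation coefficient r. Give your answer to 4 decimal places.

-0.8893

Numerator: nΣxy − (Σx)(Σy) = 14·944 − (76)(203) = -2212
Denominator: √[(nΣx²−(Σx)²)(nΣy²−(Σy)²)]
  nΣx²−(Σx)² = 14·512 − 5776 = 1392;  nΣy²−(Σy)² = 14·3261 − 41209 = 4445
  √(1392·4445) = √6187440 = 2487.4565
r = -2212 / 2487.4565 = -0.8893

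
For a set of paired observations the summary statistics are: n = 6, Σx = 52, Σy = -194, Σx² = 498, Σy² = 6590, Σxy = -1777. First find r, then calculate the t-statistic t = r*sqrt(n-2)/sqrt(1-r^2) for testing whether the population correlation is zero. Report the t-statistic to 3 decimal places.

Numerator: nΣxy − (Σx)(Σy) = 6·(-1777) − (52)(-194) = -574
Denominator: √[(nΣx²−(Σx)²)(nΣy²−(Σy)²)]
  nΣx²−(Σx)² = 6·498 − 2704 = 284;  nΣy²−(Σy)² = 6·6590 − 37636 = 1904
  √(284·1904) = √540736 = 735.3475
r = -574 / 735.3475 = -0.7806
t = r·√(n−2)/√(1−r²) = -0.7806·√4 / √(1−0.609336) = -1.561200 / 0.625031 = -2.498

-2.498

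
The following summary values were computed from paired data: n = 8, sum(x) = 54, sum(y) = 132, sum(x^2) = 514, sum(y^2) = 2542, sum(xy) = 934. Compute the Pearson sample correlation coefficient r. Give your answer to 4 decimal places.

0.1843

S_xy = nΣxy − ΣxΣy = 8·934 − 54·132 = 7472 − 7128 = 344
S_xx = nΣx² − (Σx)² = 8·514 − 54² = 4112 − 2916 = 1196
S_yy = nΣy² − (Σy)² = 8·2542 − 132² = 20336 − 17424 = 2912
r = S_xy / √(S_xx·S_yy) = 344 / √(1196·2912) = 344 / √3482752 = 344 / 1866.2133 = 0.1843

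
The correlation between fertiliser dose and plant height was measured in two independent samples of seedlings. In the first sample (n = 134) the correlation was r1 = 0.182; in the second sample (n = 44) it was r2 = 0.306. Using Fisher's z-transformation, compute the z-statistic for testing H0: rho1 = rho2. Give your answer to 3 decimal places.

-0.738

z1 = atanh(0.182) = 0.184050,  z2 = atanh(0.306) = 0.316126
SE = √(1/(n1−3) + 1/(n2−3)) = √(1/131 + 1/41) = √(0.0076336 + 0.0243902) = √0.0320238 = 0.178952
z = (z1 − z2)/SE = (0.184050 − 0.316126) / 0.178952 = -0.132076 / 0.178952 = -0.738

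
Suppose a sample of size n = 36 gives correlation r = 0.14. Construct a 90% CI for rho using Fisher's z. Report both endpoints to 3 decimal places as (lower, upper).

z_r = atanh(0.14) = 0.140926;  SE = 1/√(n−3) = 1/√33 = 0.174078
z-limits: 0.140926 ± 1.645·0.174078 = 0.140926 ± 0.286358 = [-0.145432, 0.427284]
ρ-limits: (tanh -0.145432, tanh 0.427284) = (-0.144, 0.403)

(-0.144, 0.403)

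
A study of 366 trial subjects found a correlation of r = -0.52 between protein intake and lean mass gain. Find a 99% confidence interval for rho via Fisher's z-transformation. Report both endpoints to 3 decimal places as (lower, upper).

z_r = atanh(-0.52) = -0.576340;  SE = 1/√(n−3) = 1/√363 = 0.052486
z-limits: -0.576340 ± 2.576·0.052486 = -0.576340 ± 0.135204 = [-0.711544, -0.441136]
ρ-limits: (tanh -0.711544, tanh -0.441136) = (-0.612, -0.415)

(-0.612, -0.415)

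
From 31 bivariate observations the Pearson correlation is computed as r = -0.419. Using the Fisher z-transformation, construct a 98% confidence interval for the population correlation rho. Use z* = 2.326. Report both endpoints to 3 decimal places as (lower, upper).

z_r = atanh(-0.419) = -0.446478;  SE = 1/√(n−3) = 1/√28 = 0.188982
z-limits: -0.446478 ± 2.326·0.188982 = -0.446478 ± 0.439572 = [-0.886050, -0.006906]
ρ-limits: (tanh -0.886050, tanh -0.006906) = (-0.709, -0.007)

(-0.709, -0.007)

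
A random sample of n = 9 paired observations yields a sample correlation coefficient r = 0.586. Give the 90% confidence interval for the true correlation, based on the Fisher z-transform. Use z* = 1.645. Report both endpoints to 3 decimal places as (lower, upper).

Fisher z: z_r = atanh(r) = ½·ln((1+0.586)/(1−0.586)) = 0.671552
SE(z) = 1/√(n−3) = 1/√6 = 0.408248
90% ⇒ z* = 1.645; margin = 1.645·0.408248 = 0.671568
CI on z-scale: (-0.000016, 1.343120)
Back-transform: tanh(-0.000016) = -0.000016, tanh(1.343120) = 0.872420

(0.000, 0.872)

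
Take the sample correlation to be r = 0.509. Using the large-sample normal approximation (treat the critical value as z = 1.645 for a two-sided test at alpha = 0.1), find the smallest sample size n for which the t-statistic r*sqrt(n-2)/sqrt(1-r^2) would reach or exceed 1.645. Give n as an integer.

r√(n−2)/√(1−r²) ≥ 1.645  ⇔  n−2 ≥ (1.645)²·(1−r²)/r²
(1−r²)/r² = (1−0.259081)/0.259081 = 2.8598
n ≥ 2 + 2.706025·2.8598 = 2 + 7.7387 = 9.7387
⌈9.7387⌉ = 10

10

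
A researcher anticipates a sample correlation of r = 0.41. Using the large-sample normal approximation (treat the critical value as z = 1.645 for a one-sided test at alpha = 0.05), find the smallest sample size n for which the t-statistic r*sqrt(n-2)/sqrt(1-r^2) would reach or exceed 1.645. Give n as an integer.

16

Need r·√(n−2)/√(1−r²) ≥ 1.645
√(n−2) ≥ 1.645·√(1−0.1681) / 0.41 = 1.645·0.912086 / 0.41 = 3.6595
n−2 ≥ 13.3919  ⇒  n ≥ 15.3919
Smallest integer n = 16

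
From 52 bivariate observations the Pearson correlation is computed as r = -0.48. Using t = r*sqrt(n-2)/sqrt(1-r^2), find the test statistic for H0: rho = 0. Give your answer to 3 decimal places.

1 − r² = 1 − 0.2304 = 0.7696;  √(1−r²) = 0.877268
√(n−2) = √50 = 7.071068
t = r·√(n−2)/√(1−r²) = -0.48 · 7.071068 / 0.877268 = -3.869

-3.869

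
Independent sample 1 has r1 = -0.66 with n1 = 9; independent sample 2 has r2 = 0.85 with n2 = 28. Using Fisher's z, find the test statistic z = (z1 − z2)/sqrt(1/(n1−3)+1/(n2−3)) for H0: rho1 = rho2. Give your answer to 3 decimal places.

-4.507

Fisher z-transforms: z1 = atanh(-0.66) = -0.792814, z2 = atanh(0.85) = 1.256153; difference d = -2.048967
Var(d) = 1/6 + 1/25 = 0.1666667 + 0.0400000 = 0.2066667
z = d/√Var(d) = -2.048967 / √0.2066667 = -2.048967 / 0.454606 = -4.507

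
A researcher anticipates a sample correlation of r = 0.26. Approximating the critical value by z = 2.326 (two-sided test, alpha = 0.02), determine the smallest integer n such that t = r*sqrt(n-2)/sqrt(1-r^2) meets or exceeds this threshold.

r√(n−2)/√(1−r²) ≥ 2.326  ⇔  n−2 ≥ (2.326)²·(1−r²)/r²
(1−r²)/r² = (1−0.0676)/0.0676 = 13.7929
n ≥ 2 + 5.410276·13.7929 = 2 + 74.6234 = 76.6234
⌈76.6234⌉ = 77

77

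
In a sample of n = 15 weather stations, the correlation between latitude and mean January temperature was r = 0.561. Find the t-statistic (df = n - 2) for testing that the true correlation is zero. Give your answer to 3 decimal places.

2.443

t = r·√(n−2) / √(1−r²) with r = 0.561, n = 15
  = 0.561·√13 / √(1 − 0.314721)
  = 0.561·3.605551 / 0.827816
  = 2.022714 / 0.827816 = 2.443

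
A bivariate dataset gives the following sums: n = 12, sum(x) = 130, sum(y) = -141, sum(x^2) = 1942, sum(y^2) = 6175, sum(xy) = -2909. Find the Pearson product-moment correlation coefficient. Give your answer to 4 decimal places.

-0.8897

S_xy = nΣxy − ΣxΣy = 12·(-2909) − 130·(-141) = -34908 − (-18330) = -16578
S_xx = nΣx² − (Σx)² = 12·1942 − 130² = 23304 − 16900 = 6404
S_yy = nΣy² − (Σy)² = 12·6175 − (-141)² = 74100 − 19881 = 54219
r = S_xy / √(S_xx·S_yy) = -16578 / √(6404·54219) = -16578 / √347218476 = -16578 / 18633.7993 = -0.8897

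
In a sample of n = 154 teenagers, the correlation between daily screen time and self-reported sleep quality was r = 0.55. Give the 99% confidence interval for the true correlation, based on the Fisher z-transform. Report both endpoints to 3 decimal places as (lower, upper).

z_r = atanh(0.55) = 0.618381;  SE = 1/√(n−3) = 1/√151 = 0.081379
z-limits: 0.618381 ± 2.576·0.081379 = 0.618381 ± 0.209632 = [0.408749, 0.828013]
ρ-limits: (tanh 0.408749, tanh 0.828013) = (0.387, 0.679)

(0.387, 0.679)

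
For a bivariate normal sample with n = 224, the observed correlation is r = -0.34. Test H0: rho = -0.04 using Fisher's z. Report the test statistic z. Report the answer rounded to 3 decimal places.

Fisher z: atanh(-0.34) = -0.354093, atanh(-0.04) = -0.040021
z = (z_r − z_0)·√(n−3) = (-0.354093 − (-0.040021))·√221 = -0.314072 · 14.866069 = -4.669

-4.669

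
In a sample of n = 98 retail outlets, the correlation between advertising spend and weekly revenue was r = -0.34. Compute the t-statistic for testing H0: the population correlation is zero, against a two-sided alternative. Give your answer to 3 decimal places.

-3.542

t = r·√(n−2) / √(1−r²) with r = -0.34, n = 98
  = -0.34·√96 / √(1 − 0.1156)
  = -0.34·9.797959 / 0.940425
  = -3.331306 / 0.940425 = -3.542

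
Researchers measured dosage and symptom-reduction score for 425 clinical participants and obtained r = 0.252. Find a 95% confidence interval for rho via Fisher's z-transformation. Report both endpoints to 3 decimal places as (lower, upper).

(0.161, 0.339)

z_r = atanh(0.252) = 0.257547;  SE = 1/√(n−3) = 1/√422 = 0.048679
z-limits: 0.257547 ± 1.960·0.048679 = 0.257547 ± 0.095411 = [0.162136, 0.352958]
ρ-limits: (tanh 0.162136, tanh 0.352958) = (0.161, 0.339)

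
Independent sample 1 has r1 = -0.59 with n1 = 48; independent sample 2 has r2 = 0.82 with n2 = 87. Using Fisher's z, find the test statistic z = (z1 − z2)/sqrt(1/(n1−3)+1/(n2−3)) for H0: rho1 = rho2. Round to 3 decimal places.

Fisher z-transforms: z1 = atanh(-0.59) = -0.677666, z2 = atanh(0.82) = 1.156817; difference d = -1.834483
Var(d) = 1/45 + 1/84 = 0.0222222 + 0.0119048 = 0.0341270
z = d/√Var(d) = -1.834483 / √0.0341270 = -1.834483 / 0.184735 = -9.930

-9.930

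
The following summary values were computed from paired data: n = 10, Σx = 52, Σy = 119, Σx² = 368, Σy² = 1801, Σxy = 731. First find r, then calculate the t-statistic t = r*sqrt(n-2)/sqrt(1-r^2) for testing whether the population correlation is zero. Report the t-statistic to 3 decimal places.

S_xy = nΣxy − ΣxΣy = 10·731 − 52·119 = 7310 − 6188 = 1122
S_xx = nΣx² − (Σx)² = 10·368 − 52² = 3680 − 2704 = 976
S_yy = nΣy² − (Σy)² = 10·1801 − 119² = 18010 − 14161 = 3849
r = S_xy / √(S_xx·S_yy) = 1122 / √(976·3849) = 1122 / √3756624 = 1122 / 1938.2012 = 0.5789
t = r·√(n−2)/√(1−r²) = 0.5789·√8 / √(1−0.335125) = 1.637376 / 0.815399 = 2.008

2.008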